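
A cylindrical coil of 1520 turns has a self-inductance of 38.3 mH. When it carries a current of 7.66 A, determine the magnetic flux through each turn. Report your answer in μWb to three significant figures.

Φ_B ≈ 193 μWb

From L = NΦ_B/I, the flux per turn is Φ_B = LI/N.
Φ_B = (3.830×10^-2 H)(7.66 A)/1520 = 1.930×10^-4 Wb.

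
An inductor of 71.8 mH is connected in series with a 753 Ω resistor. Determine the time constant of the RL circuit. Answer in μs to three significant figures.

τ = L/R = (7.180×10^-2 H)/(753 Ω) = 9.535×10^-5 s.

τ ≈ 95.4 μs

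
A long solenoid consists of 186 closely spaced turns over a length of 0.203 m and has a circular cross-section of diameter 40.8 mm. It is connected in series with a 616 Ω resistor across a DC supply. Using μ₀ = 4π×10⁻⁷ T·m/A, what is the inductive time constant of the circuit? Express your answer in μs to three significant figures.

τ ≈ 0.455 μs

A = π(d/2)² = π(2.040×10^-2 m)² = 1.307×10^-3 m².
L = μ₀N²A/ℓ = (4π×10⁻⁷)(186)²(1.307×10^-3)/(0.203) = 2.800×10^-4 H.
τ = L/R = (2.800×10^-4)/(616) = 4.545×10^-7 s.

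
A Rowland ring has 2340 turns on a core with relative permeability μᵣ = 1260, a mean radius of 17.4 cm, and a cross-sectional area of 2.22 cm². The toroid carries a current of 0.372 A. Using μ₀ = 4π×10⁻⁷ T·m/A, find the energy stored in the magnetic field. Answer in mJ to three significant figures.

U ≈ 122 mJ

L = μ₀μᵣN²A/(2πR) = (4π×10⁻⁷)(1260)(2340)²(2.220×10^-4)/(2π×0.174) = 1.76 H.
U = ½LI² = ½(1.76)(0.372)² = 0.1218 J.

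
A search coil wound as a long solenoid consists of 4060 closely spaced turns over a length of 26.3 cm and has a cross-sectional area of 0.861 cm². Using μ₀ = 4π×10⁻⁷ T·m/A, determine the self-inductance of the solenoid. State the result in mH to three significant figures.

L ≈ 6.78 mH

A = 0.861 cm² = 8.610×10^-5 m².
For a long solenoid, L = μ₀N²A/ℓ.
L = (4π×10⁻⁷)(4060)²(8.610×10^-5)/(0.263 m) = 6.781×10^-3 H.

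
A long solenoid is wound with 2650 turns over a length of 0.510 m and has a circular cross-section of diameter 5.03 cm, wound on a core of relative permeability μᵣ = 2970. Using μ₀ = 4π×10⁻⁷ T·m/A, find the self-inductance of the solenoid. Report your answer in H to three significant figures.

L ≈ 102 H

A = π(d/2)² = π(2.515×10^-2 m)² = 1.987×10^-3 m².
For a long solenoid, L = μ₀μᵣN²A/ℓ.
L = (4π×10⁻⁷)(2970)(2650)²(1.987×10^-3)/(0.51 m) = 102.1 H.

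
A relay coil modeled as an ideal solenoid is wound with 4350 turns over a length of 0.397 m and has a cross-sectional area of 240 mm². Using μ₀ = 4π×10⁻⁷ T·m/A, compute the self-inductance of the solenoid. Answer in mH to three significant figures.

A = 240 mm² = 2.400×10^-4 m².
For a long solenoid, L = μ₀N²A/ℓ.
L = (4π×10⁻⁷)(4350)²(2.400×10^-4)/(0.397 m) = 1.438×10^-2 H.

L ≈ 14.4 mH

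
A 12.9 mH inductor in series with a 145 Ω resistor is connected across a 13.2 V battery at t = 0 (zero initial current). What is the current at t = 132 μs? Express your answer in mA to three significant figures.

τ = L/R = 1.290×10^-2/145 = 8.897×10^-5 s; final current I_∞ = ε/R = 13.2/145 = 9.103×10^-2 A.
I(t) = I_∞(1 − e^(−t/τ)) with t/τ = 1.484.
I = (9.103×10^-2)(1 − e^(−1.484)) = 7.039×10^-2 A.

I ≈ 70.4 mA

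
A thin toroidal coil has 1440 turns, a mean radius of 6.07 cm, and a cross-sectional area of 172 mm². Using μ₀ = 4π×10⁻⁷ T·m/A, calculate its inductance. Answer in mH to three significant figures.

For a thin toroid, L = μ₀N²A/(2πR).
L = (4π×10⁻⁷)(1440)²(1.720×10^-4) / (2π×6.070×10^-2 m) = 1.175×10^-3 H.

L ≈ 1.18 mH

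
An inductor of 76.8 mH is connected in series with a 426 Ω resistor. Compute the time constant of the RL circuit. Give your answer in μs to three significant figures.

τ ≈ 180 μs

τ = L/R = (7.680×10^-2 H)/(426 Ω) = 1.803×10^-4 s.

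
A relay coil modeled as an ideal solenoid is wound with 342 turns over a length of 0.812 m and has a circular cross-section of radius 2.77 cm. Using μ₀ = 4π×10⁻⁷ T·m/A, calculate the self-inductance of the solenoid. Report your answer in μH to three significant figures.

L ≈ 436 μH

A = πr² = π(2.770×10^-2 m)² = 2.411×10^-3 m².
For a long solenoid, L = μ₀N²A/ℓ.
L = (4π×10⁻⁷)(342)²(2.411×10^-3)/(0.812 m) = 4.363×10^-4 H.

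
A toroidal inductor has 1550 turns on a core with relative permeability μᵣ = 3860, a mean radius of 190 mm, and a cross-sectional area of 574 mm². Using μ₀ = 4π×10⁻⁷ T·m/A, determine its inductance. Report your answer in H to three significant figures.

L ≈ 5.60 H

For a thin toroid, L = μ₀μᵣN²A/(2πR).
L = (4π×10⁻⁷)(3860)(1550)²(5.740×10^-4) / (2π×0.19 m) = 5.603 H.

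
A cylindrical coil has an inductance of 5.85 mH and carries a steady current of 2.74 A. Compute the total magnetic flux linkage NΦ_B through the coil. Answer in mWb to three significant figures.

NΦ_B ≈ 16.0 mWb

From L = NΦ_B/I, the flux linkage is NΦ_B = LI.
NΦ_B = (5.850×10^-3 H)(2.74 A) = 1.603×10^-2 Wb.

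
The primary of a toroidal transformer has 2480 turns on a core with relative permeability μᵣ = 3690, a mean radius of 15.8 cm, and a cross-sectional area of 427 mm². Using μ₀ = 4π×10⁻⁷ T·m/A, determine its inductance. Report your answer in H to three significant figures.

For a thin toroid, L = μ₀μᵣN²A/(2πR).
L = (4π×10⁻⁷)(3690)(2480)²(4.270×10^-4) / (2π×0.158 m) = 12.27 H.

L ≈ 12.3 H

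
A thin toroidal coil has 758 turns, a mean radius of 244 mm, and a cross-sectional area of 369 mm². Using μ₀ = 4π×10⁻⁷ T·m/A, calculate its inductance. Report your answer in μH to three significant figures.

L ≈ 174 μH

For a thin toroid, L = μ₀N²A/(2πR).
L = (4π×10⁻⁷)(758)²(3.690×10^-4) / (2π×0.244 m) = 1.738×10^-4 H.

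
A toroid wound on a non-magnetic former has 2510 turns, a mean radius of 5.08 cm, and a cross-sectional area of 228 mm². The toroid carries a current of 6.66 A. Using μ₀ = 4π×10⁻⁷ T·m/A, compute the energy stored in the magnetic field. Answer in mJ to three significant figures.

U ≈ 125 mJ

L = μ₀N²A/(2πR) = (4π×10⁻⁷)(2510)²(2.280×10^-4)/(2π×5.080×10^-2) = 5.655×10^-3 H.
U = ½LI² = ½(5.655×10^-3)(6.66)² = 0.1254 J.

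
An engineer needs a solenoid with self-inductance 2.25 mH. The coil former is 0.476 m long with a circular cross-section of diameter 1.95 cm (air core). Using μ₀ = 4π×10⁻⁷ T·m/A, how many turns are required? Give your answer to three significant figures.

N ≈ 1690 turns

A = π(d/2)² = π(9.750×10^-3 m)² = 2.986×10^-4 m².
From L = μ₀N²A/ℓ, N = √(Lℓ / (μ₀A)).
N = √[(2.250×10^-3)(0.476) / ((4π×10⁻⁷)×2.986×10^-4)] = √(2.854×10^6) ≈ 1689.3.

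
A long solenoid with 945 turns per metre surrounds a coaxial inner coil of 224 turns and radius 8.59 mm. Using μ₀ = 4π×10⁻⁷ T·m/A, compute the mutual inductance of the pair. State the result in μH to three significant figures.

M ≈ 61.7 μH

The outer solenoid produces a uniform field B₁ = μ₀n₁I₁ across the inner coil,
so the flux linkage is N₂Φ = N₂B₁A₂ = μ₀n₁N₂A₂·I₁, giving M = μ₀n₁N₂A₂.
A₂ = πr² = π(8.590×10^-3 m)² = 2.318×10^-4 m².
M = (4π×10⁻⁷)(945)(224)(2.318×10^-4) = 6.166×10^-5 H.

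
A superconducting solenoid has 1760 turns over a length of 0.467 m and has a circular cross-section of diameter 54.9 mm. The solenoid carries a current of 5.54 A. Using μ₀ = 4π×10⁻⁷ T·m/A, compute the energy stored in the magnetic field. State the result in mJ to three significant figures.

A = π(d/2)² = π(2.745×10^-2 m)² = 2.367×10^-3 m².
L = μ₀N²A/ℓ = (4π×10⁻⁷)(1760)²(2.367×10^-3)/(0.467) = 1.973×10^-2 H.
U = ½LI² = ½(1.973×10^-2)(5.54)² = 0.3028 J.

U ≈ 303 mJ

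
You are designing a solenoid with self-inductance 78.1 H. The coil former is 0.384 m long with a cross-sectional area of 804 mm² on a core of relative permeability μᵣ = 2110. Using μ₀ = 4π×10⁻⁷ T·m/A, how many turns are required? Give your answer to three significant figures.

A = 804 mm² = 8.040×10^-4 m².
From L = μ₀μᵣN²A/ℓ, N = √(Lℓ / (μ₀μᵣA)).
N = √[(78.1)(0.384) / ((4π×10⁻⁷)(2110)×8.040×10^-4)] = √(1.407×10^7) ≈ 3750.7.

N ≈ 3750 turns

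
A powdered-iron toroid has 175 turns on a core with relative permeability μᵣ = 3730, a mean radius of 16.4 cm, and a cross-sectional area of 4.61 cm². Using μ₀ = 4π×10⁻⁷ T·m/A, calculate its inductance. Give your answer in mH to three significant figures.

L ≈ 64.2 mH

For a thin toroid, L = μ₀μᵣN²A/(2πR).
L = (4π×10⁻⁷)(3730)(175)²(4.610×10^-4) / (2π×0.164 m) = 6.422×10^-2 H.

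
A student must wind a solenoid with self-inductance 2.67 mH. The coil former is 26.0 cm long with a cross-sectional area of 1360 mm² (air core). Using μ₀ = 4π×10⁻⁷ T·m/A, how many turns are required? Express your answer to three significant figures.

N ≈ 637 turns

A = 1360 mm² = 1.360×10^-3 m².
From L = μ₀N²A/ℓ, N = √(Lℓ / (μ₀A)).
N = √[(2.670×10^-3)(0.26) / ((4π×10⁻⁷)×1.360×10^-3)] = √(4.062×10^5) ≈ 637.3.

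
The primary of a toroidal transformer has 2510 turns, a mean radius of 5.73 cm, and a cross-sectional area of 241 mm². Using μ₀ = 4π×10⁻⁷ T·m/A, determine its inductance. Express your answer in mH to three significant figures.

For a thin toroid, L = μ₀N²A/(2πR).
L = (4π×10⁻⁷)(2510)²(2.410×10^-4) / (2π×5.730×10^-2 m) = 5.300×10^-3 H.

L ≈ 5.30 mH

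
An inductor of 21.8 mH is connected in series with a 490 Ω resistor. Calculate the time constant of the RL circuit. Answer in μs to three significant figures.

τ = L/R = (2.180×10^-2 H)/(490 Ω) = 4.449×10^-5 s.

τ ≈ 44.5 μs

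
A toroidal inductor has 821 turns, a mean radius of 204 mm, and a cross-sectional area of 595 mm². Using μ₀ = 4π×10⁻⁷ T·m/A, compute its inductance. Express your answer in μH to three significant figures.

For a thin toroid, L = μ₀N²A/(2πR).
L = (4π×10⁻⁷)(821)²(5.950×10^-4) / (2π×0.204 m) = 3.932×10^-4 H.

L ≈ 393 μH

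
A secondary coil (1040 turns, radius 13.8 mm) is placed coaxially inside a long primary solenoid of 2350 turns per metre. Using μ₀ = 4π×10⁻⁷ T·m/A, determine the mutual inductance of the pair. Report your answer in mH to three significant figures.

M ≈ 1.84 mH

The outer solenoid produces a uniform field B₁ = μ₀n₁I₁ across the inner coil,
so the flux linkage is N₂Φ = N₂B₁A₂ = μ₀n₁N₂A₂·I₁, giving M = μ₀n₁N₂A₂.
A₂ = πr² = π(1.380×10^-2 m)² = 5.983×10^-4 m².
M = (4π×10⁻⁷)(2350)(1040)(5.983×10^-4) = 1.837×10^-3 H.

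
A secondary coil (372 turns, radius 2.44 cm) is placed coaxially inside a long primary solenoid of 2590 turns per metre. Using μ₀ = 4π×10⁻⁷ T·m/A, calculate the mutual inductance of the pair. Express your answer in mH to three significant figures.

The outer solenoid produces a uniform field B₁ = μ₀n₁I₁ across the inner coil,
so the flux linkage is N₂Φ = N₂B₁A₂ = μ₀n₁N₂A₂·I₁, giving M = μ₀n₁N₂A₂.
A₂ = πr² = π(2.440×10^-2 m)² = 1.870×10^-3 m².
M = (4π×10⁻⁷)(2590)(372)(1.870×10^-3) = 2.2646×10^-3 H.

M ≈ 2.26 mH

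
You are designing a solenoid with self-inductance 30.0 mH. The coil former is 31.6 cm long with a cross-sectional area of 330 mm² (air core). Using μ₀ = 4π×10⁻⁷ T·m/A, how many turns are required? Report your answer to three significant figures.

A = 330 mm² = 3.300×10^-4 m².
From L = μ₀N²A/ℓ, N = √(Lℓ / (μ₀A)).
N = √[(3.000×10^-2)(0.316) / ((4π×10⁻⁷)×3.300×10^-4)] = √(2.286×10^7) ≈ 4781.3.

N ≈ 4780 turns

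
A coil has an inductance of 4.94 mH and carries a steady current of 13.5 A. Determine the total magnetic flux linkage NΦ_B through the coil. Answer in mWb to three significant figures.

NΦ_B ≈ 66.7 mWb

From L = NΦ_B/I, the flux linkage is NΦ_B = LI.
NΦ_B = (4.940×10^-3 H)(13.5 A) = 6.669×10^-2 Wb.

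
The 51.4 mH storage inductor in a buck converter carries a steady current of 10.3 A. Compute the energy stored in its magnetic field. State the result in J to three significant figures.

U ≈ 2.73 J

Stored magnetic energy: U = ½LI².
U = ½(5.140×10^-2 H)(10.3 A)² = 2.727 J.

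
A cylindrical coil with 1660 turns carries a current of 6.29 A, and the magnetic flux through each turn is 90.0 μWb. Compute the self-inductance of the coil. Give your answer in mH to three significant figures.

L ≈ 23.8 mH

Self-inductance is defined by L = NΦ_B/I (flux linkage over current).
L = (1660)(9.000×10^-5 Wb)/(6.29 A) = 2.375×10^-2 H.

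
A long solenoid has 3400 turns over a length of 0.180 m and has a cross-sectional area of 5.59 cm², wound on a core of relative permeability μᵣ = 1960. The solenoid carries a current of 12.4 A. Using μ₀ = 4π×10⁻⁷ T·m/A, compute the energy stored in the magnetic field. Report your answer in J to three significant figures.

A = 5.59 cm² = 5.590×10^-4 m².
L = μ₀μᵣN²A/ℓ = (4π×10⁻⁷)(1960)(3400)²(5.590×10^-4)/(0.18) = 88.42 H.
U = ½LI² = ½(88.42)(12.4)² = 6.798×10^3 J.

U ≈ 6800 J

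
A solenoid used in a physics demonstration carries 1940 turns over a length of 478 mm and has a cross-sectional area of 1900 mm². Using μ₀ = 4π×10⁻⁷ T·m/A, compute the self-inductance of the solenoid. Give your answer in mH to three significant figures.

L ≈ 18.8 mH

A = 1900 mm² = 1.900×10^-3 m².
For a long solenoid, L = μ₀N²A/ℓ.
L = (4π×10⁻⁷)(1940)²(1.900×10^-3)/(0.478 m) = 1.880×10^-2 H.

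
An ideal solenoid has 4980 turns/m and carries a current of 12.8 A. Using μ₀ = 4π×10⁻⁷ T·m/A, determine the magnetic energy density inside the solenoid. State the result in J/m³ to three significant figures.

u ≈ 2550 J/m³

B = μ₀nI = (4π×10⁻⁷)(4.980×10^3)(12.8) = 8.010×10^-2 T.
u = B²/(2μ₀) = (8.010×10^-2)²/(2×4π×10⁻⁷) = 2.553×10^3 J/m³.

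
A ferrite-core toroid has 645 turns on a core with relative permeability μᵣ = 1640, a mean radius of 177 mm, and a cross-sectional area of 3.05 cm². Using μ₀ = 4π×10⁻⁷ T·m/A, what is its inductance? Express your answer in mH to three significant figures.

For a thin toroid, L = μ₀μᵣN²A/(2πR).
L = (4π×10⁻⁷)(1640)(645)²(3.050×10^-4) / (2π×0.177 m) = 0.2351 H.

L ≈ 235 mH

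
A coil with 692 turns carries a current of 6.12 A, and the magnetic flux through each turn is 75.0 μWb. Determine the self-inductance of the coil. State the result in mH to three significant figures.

Self-inductance is defined by L = NΦ_B/I (flux linkage over current).
L = (692)(7.500×10^-5 Wb)/(6.12 A) = 8.480×10^-3 H.

L ≈ 8.48 mH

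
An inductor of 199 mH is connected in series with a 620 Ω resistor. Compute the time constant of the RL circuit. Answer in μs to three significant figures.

τ ≈ 321 μs

τ = L/R = (0.199 H)/(620 Ω) = 3.210×10^-4 s.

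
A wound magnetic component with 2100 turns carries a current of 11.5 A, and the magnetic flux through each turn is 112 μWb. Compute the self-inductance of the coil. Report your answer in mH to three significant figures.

Self-inductance is defined by L = NΦ_B/I (flux linkage over current).
L = (2100)(1.120×10^-4 Wb)/(11.5 A) = 2.045×10^-2 H.

L ≈ 20.5 mH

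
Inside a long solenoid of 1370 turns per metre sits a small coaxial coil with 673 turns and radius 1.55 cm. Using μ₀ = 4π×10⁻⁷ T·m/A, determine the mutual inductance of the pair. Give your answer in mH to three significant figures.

The outer solenoid produces a uniform field B₁ = μ₀n₁I₁ across the inner coil,
so the flux linkage is N₂Φ = N₂B₁A₂ = μ₀n₁N₂A₂·I₁, giving M = μ₀n₁N₂A₂.
A₂ = πr² = π(1.550×10^-2 m)² = 7.548×10^-4 m².
M = (4π×10⁻⁷)(1370)(673)(7.548×10^-4) = 8.74498×10^-4 H.

M ≈ 0.874 mH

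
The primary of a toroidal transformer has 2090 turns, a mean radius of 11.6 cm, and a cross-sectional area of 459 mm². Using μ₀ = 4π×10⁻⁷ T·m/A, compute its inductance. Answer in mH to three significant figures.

L ≈ 3.46 mH

For a thin toroid, L = μ₀N²A/(2πR).
L = (4π×10⁻⁷)(2090)²(4.590×10^-4) / (2π×0.116 m) = 3.457×10^-3 H.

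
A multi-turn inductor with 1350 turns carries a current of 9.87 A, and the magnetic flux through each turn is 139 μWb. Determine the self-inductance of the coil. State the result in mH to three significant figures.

L ≈ 19.0 mH

Self-inductance is defined by L = NΦ_B/I (flux linkage over current).
L = (1350)(1.390×10^-4 Wb)/(9.87 A) = 1.901×10^-2 H.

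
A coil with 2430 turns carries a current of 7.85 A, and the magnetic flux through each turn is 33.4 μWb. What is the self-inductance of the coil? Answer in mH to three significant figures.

L ≈ 10.3 mH

Self-inductance is defined by L = NΦ_B/I (flux linkage over current).
L = (2430)(3.340×10^-5 Wb)/(7.85 A) = 1.034×10^-2 H.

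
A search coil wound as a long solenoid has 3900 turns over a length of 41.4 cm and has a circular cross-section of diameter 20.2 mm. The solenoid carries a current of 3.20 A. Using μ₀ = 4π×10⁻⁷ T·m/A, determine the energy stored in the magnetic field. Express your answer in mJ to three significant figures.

U ≈ 75.8 mJ

A = π(d/2)² = π(1.010×10^-2 m)² = 3.2047×10^-4 m².
L = μ₀N²A/ℓ = (4π×10⁻⁷)(3900)²(3.2047×10^-4)/(0.414) = 1.480×10^-2 H.
U = ½LI² = ½(1.480×10^-2)(3.20)² = 7.575×10^-2 J.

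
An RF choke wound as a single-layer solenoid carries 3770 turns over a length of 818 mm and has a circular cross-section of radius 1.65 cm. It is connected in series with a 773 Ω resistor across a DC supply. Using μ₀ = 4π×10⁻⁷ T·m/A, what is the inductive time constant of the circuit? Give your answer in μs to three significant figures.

A = πr² = π(1.650×10^-2 m)² = 8.553×10^-4 m².
L = μ₀N²A/ℓ = (4π×10⁻⁷)(3770)²(8.553×10^-4)/(0.818) = 1.867×10^-2 H.
τ = L/R = (1.867×10^-2)/(773) = 2.416×10^-5 s.

τ ≈ 24.2 μs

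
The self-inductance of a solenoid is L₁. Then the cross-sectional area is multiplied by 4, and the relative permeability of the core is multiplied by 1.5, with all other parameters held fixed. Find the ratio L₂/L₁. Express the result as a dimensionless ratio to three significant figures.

For a solenoid, L ∝ μᵣN²A/ℓ.
L₂/L₁ = (4) × (1.5) = 6.00.

L₂/L₁ = 6.00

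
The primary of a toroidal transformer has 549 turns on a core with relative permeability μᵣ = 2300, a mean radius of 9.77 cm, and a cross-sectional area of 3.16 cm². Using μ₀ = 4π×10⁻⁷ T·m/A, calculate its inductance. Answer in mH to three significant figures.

For a thin toroid, L = μ₀μᵣN²A/(2πR).
L = (4π×10⁻⁷)(2300)(549)²(3.160×10^-4) / (2π×9.770×10^-2 m) = 0.4484 H.

L ≈ 448 mH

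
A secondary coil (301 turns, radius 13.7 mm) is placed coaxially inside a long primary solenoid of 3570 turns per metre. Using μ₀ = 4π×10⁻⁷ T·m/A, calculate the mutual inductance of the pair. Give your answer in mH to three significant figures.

The outer solenoid produces a uniform field B₁ = μ₀n₁I₁ across the inner coil,
so the flux linkage is N₂Φ = N₂B₁A₂ = μ₀n₁N₂A₂·I₁, giving M = μ₀n₁N₂A₂.
A₂ = πr² = π(1.370×10^-2 m)² = 5.896×10^-4 m².
M = (4π×10⁻⁷)(3570)(301)(5.896×10^-4) = 7.962×10^-4 H.

M ≈ 0.796 mH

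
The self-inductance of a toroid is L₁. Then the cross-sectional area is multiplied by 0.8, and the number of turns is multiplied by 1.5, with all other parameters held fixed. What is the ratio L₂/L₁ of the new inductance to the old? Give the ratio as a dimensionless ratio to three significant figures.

L₂/L₁ = 1.80

For a toroid, L ∝ μᵣN²A/R.
L₂/L₁ = (0.8) × (1.5)^2 = 1.80.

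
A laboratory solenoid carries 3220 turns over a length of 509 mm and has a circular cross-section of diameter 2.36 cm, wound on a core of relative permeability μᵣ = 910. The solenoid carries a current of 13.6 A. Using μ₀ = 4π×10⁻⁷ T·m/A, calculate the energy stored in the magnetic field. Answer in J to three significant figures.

U ≈ 942 J

A = π(d/2)² = π(1.180×10^-2 m)² = 4.374×10^-4 m².
L = μ₀μᵣN²A/ℓ = (4π×10⁻⁷)(910)(3220)²(4.374×10^-4)/(0.509) = 10.19 H.
U = ½LI² = ½(10.19)(13.6)² = 942.3 J.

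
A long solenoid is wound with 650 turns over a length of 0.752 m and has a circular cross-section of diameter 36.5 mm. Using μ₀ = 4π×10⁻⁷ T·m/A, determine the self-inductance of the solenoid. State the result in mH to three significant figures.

A = π(d/2)² = π(1.825×10^-2 m)² = 1.046×10^-3 m².
For a long solenoid, L = μ₀N²A/ℓ.
L = (4π×10⁻⁷)(650)²(1.046×10^-3)/(0.752 m) = 7.387×10^-4 H.

L ≈ 0.739 mH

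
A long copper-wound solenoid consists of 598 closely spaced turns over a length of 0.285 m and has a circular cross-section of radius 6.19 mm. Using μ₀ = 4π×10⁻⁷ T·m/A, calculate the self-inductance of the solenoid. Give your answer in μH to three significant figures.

A = πr² = π(6.190×10^-3 m)² = 1.204×10^-4 m².
For a long solenoid, L = μ₀N²A/ℓ.
L = (4π×10⁻⁷)(598)²(1.204×10^-4)/(0.285 m) = 1.898×10^-4 H.

L ≈ 190 μH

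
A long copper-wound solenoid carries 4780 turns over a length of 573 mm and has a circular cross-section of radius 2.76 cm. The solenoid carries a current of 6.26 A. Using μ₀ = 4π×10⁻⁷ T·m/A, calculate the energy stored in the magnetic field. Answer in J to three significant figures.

U ≈ 2.35 J

A = πr² = π(2.760×10^-2 m)² = 2.393×10^-3 m².
L = μ₀N²A/ℓ = (4π×10⁻⁷)(4780)²(2.393×10^-3)/(0.573) = 0.1199 H.
U = ½LI² = ½(0.1199)(6.26)² = 2.35 J.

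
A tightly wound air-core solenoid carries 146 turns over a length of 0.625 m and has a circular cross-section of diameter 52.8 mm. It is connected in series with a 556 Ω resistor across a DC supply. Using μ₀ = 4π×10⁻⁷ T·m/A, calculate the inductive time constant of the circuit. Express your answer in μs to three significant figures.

A = π(d/2)² = π(2.640×10^-2 m)² = 2.190×10^-3 m².
L = μ₀N²A/ℓ = (4π×10⁻⁷)(146)²(2.190×10^-3)/(0.625) = 9.384×10^-5 H.
τ = L/R = (9.384×10^-5)/(556) = 1.688×10^-7 s.

τ ≈ 0.169 μs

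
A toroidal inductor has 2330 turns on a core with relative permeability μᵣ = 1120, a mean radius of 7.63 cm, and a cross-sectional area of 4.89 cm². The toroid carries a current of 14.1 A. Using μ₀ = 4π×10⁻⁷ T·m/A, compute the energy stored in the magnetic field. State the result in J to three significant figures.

L = μ₀μᵣN²A/(2πR) = (4π×10⁻⁷)(1120)(2330)²(4.890×10^-4)/(2π×7.630×10^-2) = 7.794 H.
U = ½LI² = ½(7.794)(14.1)² = 774.7 J.

U ≈ 775 J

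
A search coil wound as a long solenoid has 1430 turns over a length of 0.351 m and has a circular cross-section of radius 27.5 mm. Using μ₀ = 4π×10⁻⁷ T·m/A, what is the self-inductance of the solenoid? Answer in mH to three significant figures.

L ≈ 17.4 mH

A = πr² = π(2.750×10^-2 m)² = 2.376×10^-3 m².
For a long solenoid, L = μ₀N²A/ℓ.
L = (4π×10⁻⁷)(1430)²(2.376×10^-3)/(0.351 m) = 1.739×10^-2 H.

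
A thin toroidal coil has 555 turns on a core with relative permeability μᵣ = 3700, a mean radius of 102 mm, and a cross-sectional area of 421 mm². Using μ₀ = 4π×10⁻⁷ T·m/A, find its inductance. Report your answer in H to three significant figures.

L ≈ 0.941 H

For a thin toroid, L = μ₀μᵣN²A/(2πR).
L = (4π×10⁻⁷)(3700)(555)²(4.210×10^-4) / (2π×0.102 m) = 0.9408 H.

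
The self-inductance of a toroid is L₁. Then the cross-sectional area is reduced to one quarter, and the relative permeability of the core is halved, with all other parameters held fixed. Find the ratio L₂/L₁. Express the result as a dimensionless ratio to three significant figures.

L₂/L₁ = 0.125

For a toroid, L ∝ μᵣN²A/R.
L₂/L₁ = (0.25) × (0.5) = 0.125.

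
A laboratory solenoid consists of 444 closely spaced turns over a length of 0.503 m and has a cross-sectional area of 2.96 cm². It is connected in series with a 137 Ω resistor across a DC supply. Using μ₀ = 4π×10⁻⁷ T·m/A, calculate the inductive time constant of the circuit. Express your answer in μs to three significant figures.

A = 2.96 cm² = 2.960×10^-4 m².
L = μ₀N²A/ℓ = (4π×10⁻⁷)(444)²(2.960×10^-4)/(0.503) = 1.458×10^-4 H.
τ = L/R = (1.458×10^-4)/(137) = 1.064×10^-6 s.

τ ≈ 1.06 μs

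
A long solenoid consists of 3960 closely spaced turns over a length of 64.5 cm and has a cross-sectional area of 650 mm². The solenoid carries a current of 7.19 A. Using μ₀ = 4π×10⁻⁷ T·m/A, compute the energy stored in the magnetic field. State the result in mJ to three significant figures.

A = 650 mm² = 6.500×10^-4 m².
L = μ₀N²A/ℓ = (4π×10⁻⁷)(3960)²(6.500×10^-4)/(0.645) = 1.986×10^-2 H.
U = ½LI² = ½(1.986×10^-2)(7.19)² = 0.5133 J.

U ≈ 513 mJ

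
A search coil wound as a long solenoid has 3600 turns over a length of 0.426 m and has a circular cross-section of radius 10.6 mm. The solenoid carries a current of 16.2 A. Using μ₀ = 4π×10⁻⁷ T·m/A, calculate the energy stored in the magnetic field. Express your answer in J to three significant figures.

U ≈ 1.77 J

A = πr² = π(1.060×10^-2 m)² = 3.530×10^-4 m².
L = μ₀N²A/ℓ = (4π×10⁻⁷)(3600)²(3.530×10^-4)/(0.426) = 1.349×10^-2 H.
U = ½LI² = ½(1.349×10^-2)(16.2)² = 1.771 J.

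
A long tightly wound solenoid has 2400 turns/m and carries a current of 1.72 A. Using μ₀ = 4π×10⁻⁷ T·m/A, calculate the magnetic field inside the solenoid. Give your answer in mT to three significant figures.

B ≈ 5.19 mT

Inside a long solenoid, B = μ₀nI.
B = (4π×10⁻⁷)(2.400×10^3 m⁻¹)(1.72 A) = 5.187×10^-3 T.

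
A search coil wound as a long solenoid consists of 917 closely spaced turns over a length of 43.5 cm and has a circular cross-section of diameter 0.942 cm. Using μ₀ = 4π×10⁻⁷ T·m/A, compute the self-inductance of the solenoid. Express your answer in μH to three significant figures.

A = π(d/2)² = π(4.710×10^-3 m)² = 6.969×10^-5 m².
For a long solenoid, L = μ₀N²A/ℓ.
L = (4π×10⁻⁷)(917)²(6.969×10^-5)/(0.435 m) = 1.693×10^-4 H.

L ≈ 169 μH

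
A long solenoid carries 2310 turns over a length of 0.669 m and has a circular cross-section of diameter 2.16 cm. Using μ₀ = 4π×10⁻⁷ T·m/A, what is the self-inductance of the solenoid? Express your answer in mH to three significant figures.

L ≈ 3.67 mH

A = π(d/2)² = π(1.080×10^-2 m)² = 3.664×10^-4 m².
For a long solenoid, L = μ₀N²A/ℓ.
L = (4π×10⁻⁷)(2310)²(3.664×10^-4)/(0.669 m) = 3.673×10^-3 H.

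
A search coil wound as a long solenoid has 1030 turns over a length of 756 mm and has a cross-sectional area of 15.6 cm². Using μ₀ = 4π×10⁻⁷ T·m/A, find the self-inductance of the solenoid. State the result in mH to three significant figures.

L ≈ 2.75 mH

A = 15.6 cm² = 1.560×10^-3 m².
For a long solenoid, L = μ₀N²A/ℓ.
L = (4π×10⁻⁷)(1030)²(1.560×10^-3)/(0.756 m) = 2.751×10^-3 H.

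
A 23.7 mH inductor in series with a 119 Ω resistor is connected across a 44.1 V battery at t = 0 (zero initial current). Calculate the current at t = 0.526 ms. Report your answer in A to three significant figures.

I ≈ 0.344 A

τ = L/R = 2.370×10^-2/119 = 1.992×10^-4 s; final current I_∞ = ε/R = 44.1/119 = 0.3706 A.
I(t) = I_∞(1 − e^(−t/τ)) with t/τ = 2.641.
I = (0.3706)(1 − e^(−2.641)) = 0.3442 A.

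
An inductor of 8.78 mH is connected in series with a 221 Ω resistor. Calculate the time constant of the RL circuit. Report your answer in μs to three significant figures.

τ = L/R = (8.780×10^-3 H)/(221 Ω) = 3.973×10^-5 s.

τ ≈ 39.7 μs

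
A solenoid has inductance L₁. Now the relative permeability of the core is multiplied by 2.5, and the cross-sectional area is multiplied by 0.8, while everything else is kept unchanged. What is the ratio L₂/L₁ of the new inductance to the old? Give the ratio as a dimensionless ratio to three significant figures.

L₂/L₁ = 2.00

For a solenoid, L ∝ μᵣN²A/ℓ.
L₂/L₁ = (2.5) × (0.8) = 2.00.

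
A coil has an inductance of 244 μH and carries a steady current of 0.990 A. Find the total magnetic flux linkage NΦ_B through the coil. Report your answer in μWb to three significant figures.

From L = NΦ_B/I, the flux linkage is NΦ_B = LI.
NΦ_B = (2.440×10^-4 H)(0.990 A) = 2.416×10^-4 Wb.

NΦ_B ≈ 242 μWb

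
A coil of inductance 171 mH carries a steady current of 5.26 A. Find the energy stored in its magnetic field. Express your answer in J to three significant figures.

Stored magnetic energy: U = ½LI².
U = ½(0.171 H)(5.26 A)² = 2.366 J.

U ≈ 2.37 J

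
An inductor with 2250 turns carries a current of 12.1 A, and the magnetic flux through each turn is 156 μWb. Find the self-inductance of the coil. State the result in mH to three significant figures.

L ≈ 29.0 mH

Self-inductance is defined by L = NΦ_B/I (flux linkage over current).
L = (2250)(1.560×10^-4 Wb)/(12.1 A) = 2.901×10^-2 H.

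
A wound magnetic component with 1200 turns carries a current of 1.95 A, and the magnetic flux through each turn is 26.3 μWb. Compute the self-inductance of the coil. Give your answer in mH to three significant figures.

L ≈ 16.2 mH

Self-inductance is defined by L = NΦ_B/I (flux linkage over current).
L = (1200)(2.630×10^-5 Wb)/(1.95 A) = 1.618×10^-2 H.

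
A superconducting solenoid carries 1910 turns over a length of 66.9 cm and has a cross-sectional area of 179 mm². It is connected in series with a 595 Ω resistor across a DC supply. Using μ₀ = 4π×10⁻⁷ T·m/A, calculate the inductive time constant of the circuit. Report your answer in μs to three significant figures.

τ ≈ 2.06 μs

A = 179 mm² = 1.790×10^-4 m².
L = μ₀N²A/ℓ = (4π×10⁻⁷)(1910)²(1.790×10^-4)/(0.669) = 1.227×10^-3 H.
τ = L/R = (1.227×10^-3)/(595) = 2.062×10^-6 s.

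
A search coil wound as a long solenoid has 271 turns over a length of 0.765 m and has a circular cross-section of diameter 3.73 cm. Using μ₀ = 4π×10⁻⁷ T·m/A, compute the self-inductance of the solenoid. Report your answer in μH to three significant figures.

L ≈ 132 μH

A = π(d/2)² = π(1.865×10^-2 m)² = 1.093×10^-3 m².
For a long solenoid, L = μ₀N²A/ℓ.
L = (4π×10⁻⁷)(271)²(1.093×10^-3)/(0.765 m) = 1.318×10^-4 H.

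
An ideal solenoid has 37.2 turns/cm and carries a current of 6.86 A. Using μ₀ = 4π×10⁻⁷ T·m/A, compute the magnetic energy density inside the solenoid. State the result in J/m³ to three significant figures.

u ≈ 409 J/m³

B = μ₀nI = (4π×10⁻⁷)(3.720×10^3)(6.86) = 3.207×10^-2 T.
u = B²/(2μ₀) = (3.207×10^-2)²/(2×4π×10⁻⁷) = 409.2 J/m³.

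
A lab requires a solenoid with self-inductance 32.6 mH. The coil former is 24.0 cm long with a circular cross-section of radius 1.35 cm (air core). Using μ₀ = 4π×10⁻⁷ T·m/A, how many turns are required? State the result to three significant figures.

N ≈ 3300 turns

A = πr² = π(1.350×10^-2 m)² = 5.726×10^-4 m².
From L = μ₀N²A/ℓ, N = √(Lℓ / (μ₀A)).
N = √[(3.260×10^-2)(0.24) / ((4π×10⁻⁷)×5.726×10^-4)] = √(1.087×10^7) ≈ 3297.6.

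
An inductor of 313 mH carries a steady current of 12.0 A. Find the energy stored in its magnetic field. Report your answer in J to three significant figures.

Stored magnetic energy: U = ½LI².
U = ½(0.313 H)(12.0 A)² = 22.54 J.

U ≈ 22.5 J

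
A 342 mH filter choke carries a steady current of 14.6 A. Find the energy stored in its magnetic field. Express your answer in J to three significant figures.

Stored magnetic energy: U = ½LI².
U = ½(0.342 H)(14.6 A)² = 36.45 J.

U ≈ 36.5 J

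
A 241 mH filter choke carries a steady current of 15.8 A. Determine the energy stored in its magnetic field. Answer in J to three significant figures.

Stored magnetic energy: U = ½LI².
U = ½(0.241 H)(15.8 A)² = 30.08 J.

U ≈ 30.1 J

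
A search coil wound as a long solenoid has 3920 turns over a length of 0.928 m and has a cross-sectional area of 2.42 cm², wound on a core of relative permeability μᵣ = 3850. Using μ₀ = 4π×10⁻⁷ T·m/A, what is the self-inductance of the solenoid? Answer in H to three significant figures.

A = 2.42 cm² = 2.420×10^-4 m².
For a long solenoid, L = μ₀μᵣN²A/ℓ.
L = (4π×10⁻⁷)(3850)(3920)²(2.420×10^-4)/(0.928 m) = 19.39 H.

L ≈ 19.4 H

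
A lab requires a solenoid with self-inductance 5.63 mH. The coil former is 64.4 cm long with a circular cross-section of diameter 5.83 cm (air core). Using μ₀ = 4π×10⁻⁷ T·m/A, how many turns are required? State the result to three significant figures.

N ≈ 1040 turns

A = π(d/2)² = π(2.915×10^-2 m)² = 2.669×10^-3 m².
From L = μ₀N²A/ℓ, N = √(Lℓ / (μ₀A)).
N = √[(5.630×10^-3)(0.644) / ((4π×10⁻⁷)×2.669×10^-3)] = √(1.081×10^6) ≈ 1039.6.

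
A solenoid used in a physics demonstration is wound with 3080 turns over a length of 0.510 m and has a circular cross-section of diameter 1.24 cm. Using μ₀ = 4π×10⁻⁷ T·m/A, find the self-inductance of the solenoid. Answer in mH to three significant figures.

L ≈ 2.82 mH

A = π(d/2)² = π(6.200×10^-3 m)² = 1.208×10^-4 m².
For a long solenoid, L = μ₀N²A/ℓ.
L = (4π×10⁻⁷)(3080)²(1.208×10^-4)/(0.51 m) = 2.823×10^-3 H.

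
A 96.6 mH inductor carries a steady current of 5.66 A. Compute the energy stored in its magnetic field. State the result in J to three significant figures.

Stored magnetic energy: U = ½LI².
U = ½(9.660×10^-2 H)(5.66 A)² = 1.547 J.

U ≈ 1.55 J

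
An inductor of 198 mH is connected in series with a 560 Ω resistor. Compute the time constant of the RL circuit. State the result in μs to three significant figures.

τ = L/R = (0.198 H)/(560 Ω) = 3.536×10^-4 s.

τ ≈ 354 μs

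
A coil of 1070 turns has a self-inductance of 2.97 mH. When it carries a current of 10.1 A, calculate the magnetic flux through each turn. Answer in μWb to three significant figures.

From L = NΦ_B/I, the flux per turn is Φ_B = LI/N.
Φ_B = (2.970×10^-3 H)(10.1 A)/1070 = 2.803×10^-5 Wb.

Φ_B ≈ 28.0 μWb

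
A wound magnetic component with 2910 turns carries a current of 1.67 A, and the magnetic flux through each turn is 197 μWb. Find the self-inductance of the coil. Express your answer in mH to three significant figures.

L ≈ 343 mH

Self-inductance is defined by L = NΦ_B/I (flux linkage over current).
L = (2910)(1.970×10^-4 Wb)/(1.67 A) = 0.3433 H.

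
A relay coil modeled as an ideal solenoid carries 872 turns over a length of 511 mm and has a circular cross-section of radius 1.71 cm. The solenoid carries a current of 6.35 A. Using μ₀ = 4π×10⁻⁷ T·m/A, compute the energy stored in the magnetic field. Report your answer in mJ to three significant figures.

U ≈ 34.6 mJ

A = πr² = π(1.710×10^-2 m)² = 9.186×10^-4 m².
L = μ₀N²A/ℓ = (4π×10⁻⁷)(872)²(9.186×10^-4)/(0.511) = 1.718×10^-3 H.
U = ½LI² = ½(1.718×10^-3)(6.35)² = 3.463×10^-2 J.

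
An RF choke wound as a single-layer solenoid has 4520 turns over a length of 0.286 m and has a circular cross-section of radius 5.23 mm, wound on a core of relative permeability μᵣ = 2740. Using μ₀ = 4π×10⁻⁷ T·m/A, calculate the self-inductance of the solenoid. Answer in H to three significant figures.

L ≈ 21.1 H

A = πr² = π(5.230×10^-3 m)² = 8.593×10^-5 m².
For a long solenoid, L = μ₀μᵣN²A/ℓ.
L = (4π×10⁻⁷)(2740)(4520)²(8.593×10^-5)/(0.286 m) = 21.14 H.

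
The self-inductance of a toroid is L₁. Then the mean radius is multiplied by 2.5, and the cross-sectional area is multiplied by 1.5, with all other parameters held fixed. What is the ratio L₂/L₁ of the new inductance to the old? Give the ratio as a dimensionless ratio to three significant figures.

L₂/L₁ = 0.600

For a toroid, L ∝ μᵣN²A/R.
L₂/L₁ = (2.5)^-1 × (1.5) = 0.600.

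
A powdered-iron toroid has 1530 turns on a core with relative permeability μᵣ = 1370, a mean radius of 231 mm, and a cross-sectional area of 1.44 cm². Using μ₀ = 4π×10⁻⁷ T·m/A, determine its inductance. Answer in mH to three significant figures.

For a thin toroid, L = μ₀μᵣN²A/(2πR).
L = (4π×10⁻⁷)(1370)(1530)²(1.440×10^-4) / (2π×0.231 m) = 0.3998 H.

L ≈ 400 mH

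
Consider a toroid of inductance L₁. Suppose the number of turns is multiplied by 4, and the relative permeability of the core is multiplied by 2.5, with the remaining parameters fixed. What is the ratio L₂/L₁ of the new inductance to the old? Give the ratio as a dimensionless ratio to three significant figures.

L₂/L₁ = 40.0

For a toroid, L ∝ μᵣN²A/R.
L₂/L₁ = (4)^2 × (2.5) = 40.0.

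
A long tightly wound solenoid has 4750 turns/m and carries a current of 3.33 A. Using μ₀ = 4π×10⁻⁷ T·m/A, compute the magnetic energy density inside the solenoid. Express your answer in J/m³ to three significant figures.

B = μ₀nI = (4π×10⁻⁷)(4.750×10^3)(3.33) = 1.988×10^-2 T.
u = B²/(2μ₀) = (1.988×10^-2)²/(2×4π×10⁻⁷) = 157.2 J/m³.

u ≈ 157 J/m³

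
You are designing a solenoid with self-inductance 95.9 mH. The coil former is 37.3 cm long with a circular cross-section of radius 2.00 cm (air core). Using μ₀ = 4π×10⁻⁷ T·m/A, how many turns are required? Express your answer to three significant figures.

A = πr² = π(2.000×10^-2 m)² = 1.257×10^-3 m².
From L = μ₀N²A/ℓ, N = √(Lℓ / (μ₀A)).
N = √[(9.590×10^-2)(0.373) / ((4π×10⁻⁷)×1.257×10^-3)] = √(2.265×10^7) ≈ 4759.4.

N ≈ 4760 turns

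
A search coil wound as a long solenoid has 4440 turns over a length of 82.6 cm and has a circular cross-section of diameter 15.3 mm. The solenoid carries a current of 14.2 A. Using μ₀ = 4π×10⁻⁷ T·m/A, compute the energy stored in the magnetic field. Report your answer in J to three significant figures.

U ≈ 0.556 J

A = π(d/2)² = π(7.650×10^-3 m)² = 1.839×10^-4 m².
L = μ₀N²A/ℓ = (4π×10⁻⁷)(4440)²(1.839×10^-4)/(0.826) = 5.514×10^-3 H.
U = ½LI² = ½(5.514×10^-3)(14.2)² = 0.5559 J.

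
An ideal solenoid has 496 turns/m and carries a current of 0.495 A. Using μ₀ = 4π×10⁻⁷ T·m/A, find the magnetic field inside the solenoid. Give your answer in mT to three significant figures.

B ≈ 0.309 mT

Inside a long solenoid, B = μ₀nI.
B = (4π×10⁻⁷)(496 m⁻¹)(0.495 A) = 3.085×10^-4 T.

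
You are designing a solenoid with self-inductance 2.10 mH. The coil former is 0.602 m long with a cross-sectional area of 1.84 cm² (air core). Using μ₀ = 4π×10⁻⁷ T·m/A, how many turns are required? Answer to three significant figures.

A = 1.84 cm² = 1.840×10^-4 m².
From L = μ₀N²A/ℓ, N = √(Lℓ / (μ₀A)).
N = √[(2.100×10^-3)(0.602) / ((4π×10⁻⁷)×1.840×10^-4)] = √(5.467×10^6) ≈ 2338.3.

N ≈ 2340 turns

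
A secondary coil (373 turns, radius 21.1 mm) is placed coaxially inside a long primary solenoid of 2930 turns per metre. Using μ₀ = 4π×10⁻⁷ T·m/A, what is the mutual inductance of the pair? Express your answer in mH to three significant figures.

M ≈ 1.92 mH

The outer solenoid produces a uniform field B₁ = μ₀n₁I₁ across the inner coil,
so the flux linkage is N₂Φ = N₂B₁A₂ = μ₀n₁N₂A₂·I₁, giving M = μ₀n₁N₂A₂.
A₂ = πr² = π(2.110×10^-2 m)² = 1.399×10^-3 m².
M = (4π×10⁻⁷)(2930)(373)(1.399×10^-3) = 1.921×10^-3 H.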